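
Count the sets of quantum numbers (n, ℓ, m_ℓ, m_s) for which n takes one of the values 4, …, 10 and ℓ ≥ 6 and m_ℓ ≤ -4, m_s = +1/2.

40

Go shell by shell, enumerating (ℓ, m_ℓ) with ℓ ≥ 6 and m_ℓ ≤ -4:
n=7 → 3; n=8 → 7; n=9 → 12; n=10 → 18.
Orbitals: 3 + 7 + 12 + 18 = 40. With m_s fixed to +1/2 there is one state per orbital, so 40 states.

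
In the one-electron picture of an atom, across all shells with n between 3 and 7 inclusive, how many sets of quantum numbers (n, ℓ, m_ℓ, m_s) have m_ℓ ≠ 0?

Go shell by shell, enumerating (ℓ, m_ℓ) with m_ℓ ≠ 0:
n=3 → 6; n=4 → 12; n=5 → 20; n=6 → 30; n=7 → 42.
Orbitals: 6 + 12 + 20 + 30 + 42 = 110. Including both spin states (m_s = ±1/2) gives 2 × 110 = 220 states.

220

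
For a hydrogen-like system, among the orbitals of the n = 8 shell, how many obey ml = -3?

5

Go through l = 0, …, 7 (the values permitted for n = 8).
Per l-value: l=3 → 1; l=4 → 1; l=5 → 1; l=6 → 1; l=7 → 1.
Total orbitals: 1 + 1 + 1 + 1 + 1 = 5.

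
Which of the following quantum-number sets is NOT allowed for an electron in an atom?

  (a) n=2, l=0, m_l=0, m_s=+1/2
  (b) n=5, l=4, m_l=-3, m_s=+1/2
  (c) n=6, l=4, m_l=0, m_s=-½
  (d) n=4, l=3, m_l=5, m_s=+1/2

(d) has |m_l| = 5 > l = 3, violating −l ≤ m_l ≤ l.
The remaining sets (a), (b), (c) satisfy all four rules.

(d)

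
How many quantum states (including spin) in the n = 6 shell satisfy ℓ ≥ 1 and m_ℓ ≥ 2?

The n = 6 shell has ℓ = 0 through 5; check each.
The (ℓ, m_ℓ) pairs meeting ℓ ≥ 1 and m_ℓ ≥ 2 give: ℓ=2 → 1; ℓ=3 → 2; ℓ=4 → 3; ℓ=5 → 4.
Orbitals: 1 + 2 + 3 + 4 = 10. Each orbital carries two spin states, so 10 × 2 = 20 states.

20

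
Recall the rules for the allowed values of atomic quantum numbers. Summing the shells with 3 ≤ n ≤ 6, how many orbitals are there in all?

Shell n has n² orbitals: 3²=9 + 4²=16 + 5²=25 + 6²=36 = 86 orbitals.

86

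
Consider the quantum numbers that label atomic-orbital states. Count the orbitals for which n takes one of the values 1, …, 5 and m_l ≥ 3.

4

Per-shell orbital counts meeting the constraint:
n=4 → 1; n=5 → 3.
Total orbitals: 1 + 3 = 4.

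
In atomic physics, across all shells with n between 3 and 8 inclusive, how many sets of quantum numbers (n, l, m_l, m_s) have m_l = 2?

42

Work shell by shell — for each n, count the (l, m_l) pairs that satisfy m_l = 2:
n=3 → 1; n=4 → 2; n=5 → 3; n=6 → 4; n=7 → 5; n=8 → 6.
Orbitals: 1 + 2 + 3 + 4 + 5 + 6 = 21. Including both spin states (m_s = ±1/2) gives 2 × 21 = 42 states.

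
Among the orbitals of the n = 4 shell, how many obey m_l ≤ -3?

Orbitals with m_l ≤ -3, by l: l=3 → 1.
Total orbitals: 1.

1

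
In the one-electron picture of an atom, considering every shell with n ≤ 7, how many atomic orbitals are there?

Total orbitals = 1² + 2² + 3² + 4² + 5² + 6² + 7² = 140.

140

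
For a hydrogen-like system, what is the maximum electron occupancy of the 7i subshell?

26

A subshell with l = 6 has 2l+1 = 13 orbitals, each holding 2 electrons (spin ±1/2), so 13 × 2 = 26.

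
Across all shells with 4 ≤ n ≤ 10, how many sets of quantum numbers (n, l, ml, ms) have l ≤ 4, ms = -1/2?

Go shell by shell, enumerating (l, ml) with l ≤ 4:
n=4 → 16; n=5 → 25; n=6 → 25; n=7 → 25; n=8 → 25; n=9 → 25; n=10 → 25.
Orbitals: 16 + 25 + 25 + 25 + 25 + 25 + 25 = 166. With ms fixed to -1/2 there is one state per orbital, so 166 states.

166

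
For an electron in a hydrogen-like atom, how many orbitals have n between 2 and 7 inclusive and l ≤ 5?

Go shell by shell, enumerating (l, ml) with l ≤ 5:
n=2 → 4; n=3 → 9; n=4 → 16; n=5 → 25; n=6 → 36; n=7 → 36.
Total orbitals: 4 + 9 + 16 + 25 + 36 + 36 = 126.

126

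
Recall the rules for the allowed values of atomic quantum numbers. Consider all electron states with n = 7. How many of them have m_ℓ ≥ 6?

2

With n = 7 the allowed ℓ are 0, 1, …, 6.
Contributions: ℓ=6 → 1.
Orbitals: 1. Each orbital carries two spin states, so 1 × 2 = 2 states.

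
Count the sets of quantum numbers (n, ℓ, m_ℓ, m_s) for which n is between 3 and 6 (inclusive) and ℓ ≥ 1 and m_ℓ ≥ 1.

Go shell by shell, enumerating (ℓ, m_ℓ) with ℓ ≥ 1 and m_ℓ ≥ 1:
n=3 → 3; n=4 → 6; n=5 → 10; n=6 → 15.
Orbitals: 3 + 6 + 10 + 15 = 34. Including both spin states (m_s = ±1/2) gives 2 × 34 = 68 states.

68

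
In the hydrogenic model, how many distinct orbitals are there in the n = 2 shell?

4

The n = 2 shell contains n² = 2² = 4 orbitals.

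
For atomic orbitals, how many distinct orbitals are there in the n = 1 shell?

The n = 1 shell contains n² = 1² = 1 orbital.

1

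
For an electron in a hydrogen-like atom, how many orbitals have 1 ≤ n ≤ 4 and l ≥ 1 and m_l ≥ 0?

Treat each shell separately and count matching orbitals:
n=2 → 2; n=3 → 5; n=4 → 9.
Total orbitals: 2 + 5 + 9 = 16.

16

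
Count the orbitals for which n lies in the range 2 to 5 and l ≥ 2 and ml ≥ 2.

10

For each n in the range, tally the orbitals obeying l ≥ 2 and ml ≥ 2:
n=3 → 1; n=4 → 3; n=5 → 6.
Total orbitals: 1 + 3 + 6 = 10.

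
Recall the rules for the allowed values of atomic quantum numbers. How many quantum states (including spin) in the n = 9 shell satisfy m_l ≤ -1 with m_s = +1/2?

36

With n = 9 the allowed l are 0, 1, …, 8.
Orbitals with m_l ≤ -1, by l: l=1 → 1; l=2 → 2; l=3 → 3; l=4 → 4; l=5 → 5; l=6 → 6; l=7 → 7; l=8 → 8.
Orbitals: 1 + 2 + 3 + 4 + 5 + 6 + 7 + 8 = 36. With m_s fixed to a single value there is one state per orbital, giving 36 states.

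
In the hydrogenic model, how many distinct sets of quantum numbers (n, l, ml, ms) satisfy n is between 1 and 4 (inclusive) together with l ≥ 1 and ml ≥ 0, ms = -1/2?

16

Treat each shell separately and count matching orbitals:
n=2 → 2; n=3 → 5; n=4 → 9.
Orbitals: 2 + 5 + 9 = 16. With ms fixed to -1/2 there is one state per orbital, so 16 states.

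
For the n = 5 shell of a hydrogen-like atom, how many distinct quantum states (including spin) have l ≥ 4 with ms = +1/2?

With n = 5 the allowed l are 0, 1, …, 4.
Orbitals with l ≥ 4, by l: l=4 → 9.
Orbitals: 9. With ms fixed to a single value there is one state per orbital, giving 9 states.

9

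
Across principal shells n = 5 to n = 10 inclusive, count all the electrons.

Shell n has n² orbitals: 5²=25 + 6²=36 + 7²=49 + 8²=64 + 9²=81 + 10²=100 = 355 orbitals.
Two spin states per orbital: 2 × 355 = 710 electrons.

710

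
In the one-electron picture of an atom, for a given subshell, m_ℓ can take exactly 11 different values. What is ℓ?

ℓ = 5

m_ℓ ranges over 2ℓ+1 integers, so 2ℓ+1 = 11 ⇒ ℓ = 5.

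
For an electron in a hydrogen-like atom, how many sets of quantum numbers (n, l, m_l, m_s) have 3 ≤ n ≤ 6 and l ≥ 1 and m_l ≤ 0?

96

Treat each shell separately and count matching orbitals:
n=3 → 5; n=4 → 9; n=5 → 14; n=6 → 20.
Orbitals: 5 + 9 + 14 + 20 = 48. Including both spin states (m_s = ±1/2) gives 2 × 48 = 96 states.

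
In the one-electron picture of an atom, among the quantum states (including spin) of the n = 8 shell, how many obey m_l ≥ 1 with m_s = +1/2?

28

The n = 8 shell has l = 0 through 7; check each.
The (l, m_l) pairs meeting m_l ≥ 1 give: l=1 → 1; l=2 → 2; l=3 → 3; l=4 → 4; l=5 → 5; l=6 → 6; l=7 → 7.
Orbitals: 1 + 2 + 3 + 4 + 5 + 6 + 7 = 28. With m_s fixed to a single value there is one state per orbital, giving 28 states.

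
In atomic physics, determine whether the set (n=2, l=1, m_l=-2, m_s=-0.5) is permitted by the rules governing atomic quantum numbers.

Invalid

The magnetic quantum number must satisfy −l ≤ m_l ≤ l. With l = 1, m_l can only be -1, 0, 1, so m_l = -2 is forbidden.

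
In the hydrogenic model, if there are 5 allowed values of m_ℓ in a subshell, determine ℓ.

m_ℓ ranges over 2ℓ+1 integers, so 2ℓ+1 = 5 ⇒ ℓ = 2.

ℓ = 2 (d)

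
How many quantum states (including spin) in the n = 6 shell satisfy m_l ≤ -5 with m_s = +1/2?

1

For n = 6, l ranges over 0 … 5.
The (l, m_l) pairs meeting m_l ≤ -5 give: l=5 → 1.
Orbitals: 1. With m_s fixed to a single value there is one state per orbital, giving 1 state.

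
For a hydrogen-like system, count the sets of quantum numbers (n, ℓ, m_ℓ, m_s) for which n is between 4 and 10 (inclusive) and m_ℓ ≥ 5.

Work shell by shell — for each n, count the (ℓ, m_ℓ) pairs that satisfy m_ℓ ≥ 5:
n=6 → 1; n=7 → 3; n=8 → 6; n=9 → 10; n=10 → 15.
Orbitals: 1 + 3 + 6 + 10 + 15 = 35. Including both spin states (m_s = ±1/2) gives 2 × 35 = 70 states.

70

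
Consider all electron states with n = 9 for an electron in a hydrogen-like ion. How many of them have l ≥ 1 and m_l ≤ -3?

42

The n = 9 shell has l = 0 through 8; check each.
Orbitals with l ≥ 1 and m_l ≤ -3, by l: l=3 → 1; l=4 → 2; l=5 → 3; l=6 → 4; l=7 → 5; l=8 → 6.
Orbitals: 1 + 2 + 3 + 4 + 5 + 6 = 21. Each orbital carries two spin states, so 21 × 2 = 42 states.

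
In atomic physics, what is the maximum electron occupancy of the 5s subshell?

2

A subshell with ℓ = 0 has 2ℓ+1 = 1 orbital, each holding 2 electrons (spin ±1/2), so 1 × 2 = 2.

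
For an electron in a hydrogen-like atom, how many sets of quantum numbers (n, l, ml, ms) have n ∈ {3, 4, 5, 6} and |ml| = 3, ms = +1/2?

Count contributing orbitals for each principal shell:
n=4 → 2; n=5 → 4; n=6 → 6.
Orbitals: 2 + 4 + 6 = 12. With ms fixed to +1/2 there is one state per orbital, so 12 states.

12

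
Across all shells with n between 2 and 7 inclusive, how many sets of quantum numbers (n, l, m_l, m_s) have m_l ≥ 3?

Work shell by shell — for each n, count the (l, m_l) pairs that satisfy m_l ≥ 3:
n=4 → 1; n=5 → 3; n=6 → 6; n=7 → 10.
Orbitals: 1 + 3 + 6 + 10 = 20. Including both spin states (m_s = ±1/2) gives 2 × 20 = 40 states.

40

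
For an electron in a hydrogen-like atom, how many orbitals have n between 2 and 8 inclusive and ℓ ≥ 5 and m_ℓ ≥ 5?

Count contributing orbitals for each principal shell:
n=6 → 1; n=7 → 3; n=8 → 6.
Total orbitals: 1 + 3 + 6 = 10.

10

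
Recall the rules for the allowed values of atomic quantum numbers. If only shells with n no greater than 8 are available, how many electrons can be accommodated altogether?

408

Total orbitals = 1² + 2² + 3² + 4² + 5² + 6² + 7² + 8² = 204. Doubling for spin gives 408 electrons.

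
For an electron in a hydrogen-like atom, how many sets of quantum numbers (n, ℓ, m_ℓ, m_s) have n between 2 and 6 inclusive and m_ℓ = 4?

6

Treat each shell separately and count matching orbitals:
n=5 → 1; n=6 → 2.
Orbitals: 1 + 2 = 3. Including both spin states (m_s = ±1/2) gives 2 × 3 = 6 states.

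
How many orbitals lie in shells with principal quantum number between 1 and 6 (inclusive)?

Shell n has n² orbitals: 1²=1 + 2²=4 + 3²=9 + 4²=16 + 5²=25 + 6²=36 = 91 orbitals.

91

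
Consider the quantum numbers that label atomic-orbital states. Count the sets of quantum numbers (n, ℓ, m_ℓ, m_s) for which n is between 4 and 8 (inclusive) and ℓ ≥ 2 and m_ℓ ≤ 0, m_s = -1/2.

95

Treat each shell separately and count matching orbitals:
n=4 → 7; n=5 → 12; n=6 → 18; n=7 → 25; n=8 → 33.
Orbitals: 7 + 12 + 18 + 25 + 33 = 95. With m_s fixed to -1/2 there is one state per orbital, so 95 states.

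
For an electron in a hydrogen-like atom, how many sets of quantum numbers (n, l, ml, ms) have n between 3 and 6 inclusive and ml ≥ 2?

For each n in the range, tally the orbitals obeying ml ≥ 2:
n=3 → 1; n=4 → 3; n=5 → 6; n=6 → 10.
Orbitals: 1 + 3 + 6 + 10 = 20. Including both spin states (ms = ±1/2) gives 2 × 20 = 40 states.

40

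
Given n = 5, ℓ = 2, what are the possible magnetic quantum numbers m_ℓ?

-2, -1, 0, 1, 2

m_ℓ takes every integer from −ℓ to +ℓ. With ℓ = 2 that gives the 5 values -2, -1, 0, 1, 2.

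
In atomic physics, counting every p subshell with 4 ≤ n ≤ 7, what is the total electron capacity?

A p subshell (l = 1) exists for every n ≥ 2, so shells n = 4, 5, 6, 7 each contribute one — 4 subshells.
Since each p subshell holds 2(2·1+1) = 6 electrons, the total is 4 × 6 = 24.

24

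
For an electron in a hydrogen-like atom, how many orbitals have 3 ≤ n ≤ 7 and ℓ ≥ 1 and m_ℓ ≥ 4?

Go shell by shell, enumerating (ℓ, m_ℓ) with ℓ ≥ 1 and m_ℓ ≥ 4:
n=5 → 1; n=6 → 3; n=7 → 6.
Total orbitals: 1 + 3 + 6 = 10.

10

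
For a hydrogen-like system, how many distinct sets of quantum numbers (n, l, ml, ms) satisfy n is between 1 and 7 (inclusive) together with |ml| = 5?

12

Work shell by shell — for each n, count the (l, ml) pairs that satisfy |ml| = 5:
n=6 → 2; n=7 → 4.
Orbitals: 2 + 4 = 6. Including both spin states (ms = ±1/2) gives 2 × 6 = 12 states.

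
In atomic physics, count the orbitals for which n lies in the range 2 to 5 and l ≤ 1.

Work shell by shell — for each n, count the (l, m_l) pairs that satisfy l ≤ 1:
n=2 → 4; n=3 → 4; n=4 → 4; n=5 → 4.
Total orbitals: 4 + 4 + 4 + 4 = 16.

16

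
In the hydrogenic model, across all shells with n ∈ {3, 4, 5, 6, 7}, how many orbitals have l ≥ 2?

Count contributing orbitals for each principal shell:
n=3 → 5; n=4 → 12; n=5 → 21; n=6 → 32; n=7 → 45.
Total orbitals: 5 + 12 + 21 + 32 + 45 = 115.

115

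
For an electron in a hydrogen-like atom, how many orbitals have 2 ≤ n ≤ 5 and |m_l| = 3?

6

Count contributing orbitals for each principal shell:
n=4 → 2; n=5 → 4.
Total orbitals: 2 + 4 = 6.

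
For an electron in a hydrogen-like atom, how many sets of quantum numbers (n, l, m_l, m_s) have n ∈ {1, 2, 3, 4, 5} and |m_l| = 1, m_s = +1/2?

20

Per-shell orbital counts meeting the constraint:
n=2 → 2; n=3 → 4; n=4 → 6; n=5 → 8.
Orbitals: 2 + 4 + 6 + 8 = 20. With m_s fixed to +1/2 there is one state per orbital, so 20 states.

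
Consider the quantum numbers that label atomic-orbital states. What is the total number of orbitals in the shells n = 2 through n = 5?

Shell n has n² orbitals: 2²=4 + 3²=9 + 4²=16 + 5²=25 = 54 orbitals.

54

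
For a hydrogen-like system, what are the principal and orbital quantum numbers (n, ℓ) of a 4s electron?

n = 4, ℓ = 0

The leading integer gives n = 4; the letter 's' means ℓ = 0.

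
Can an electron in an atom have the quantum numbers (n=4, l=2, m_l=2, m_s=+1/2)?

n = 4 is a positive integer. l = 2 satisfies 0 ≤ l ≤ n−1 = 3. m_l = 2 lies in the range −l … +l (here −2 … 2). m_s = +1/2 is one of ±1/2.
All four constraints are satisfied.

Allowed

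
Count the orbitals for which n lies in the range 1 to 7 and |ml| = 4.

12

Per-shell orbital counts meeting the constraint:
n=5 → 2; n=6 → 4; n=7 → 6.
Total orbitals: 2 + 4 + 6 = 12.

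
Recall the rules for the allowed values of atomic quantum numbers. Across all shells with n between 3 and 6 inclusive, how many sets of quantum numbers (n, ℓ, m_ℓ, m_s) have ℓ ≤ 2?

72

Per-shell orbital counts meeting the constraint:
n=3 → 9; n=4 → 9; n=5 → 9; n=6 → 9.
Orbitals: 9 + 9 + 9 + 9 = 36. Including both spin states (m_s = ±1/2) gives 2 × 36 = 72 states.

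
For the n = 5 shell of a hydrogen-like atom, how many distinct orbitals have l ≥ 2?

21

The n = 5 shell has l = 0 through 4; check each.
The (l, ml) pairs meeting l ≥ 2 give: l=2 → 5; l=3 → 7; l=4 → 9.
Total orbitals: 5 + 7 + 9 = 21.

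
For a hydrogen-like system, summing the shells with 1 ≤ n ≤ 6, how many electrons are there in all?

Shell n has n² orbitals: 1²=1 + 2²=4 + 3²=9 + 4²=16 + 5²=25 + 6²=36 = 91 orbitals.
Two spin states per orbital: 2 × 91 = 182 electrons.

182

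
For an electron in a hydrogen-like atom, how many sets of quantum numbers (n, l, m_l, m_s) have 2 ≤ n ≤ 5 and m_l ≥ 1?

Go shell by shell, enumerating (l, m_l) with m_l ≥ 1:
n=2 → 1; n=3 → 3; n=4 → 6; n=5 → 10.
Orbitals: 1 + 3 + 6 + 10 = 20. Including both spin states (m_s = ±1/2) gives 2 × 20 = 40 states.

40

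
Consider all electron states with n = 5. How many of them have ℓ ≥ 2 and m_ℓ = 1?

The (ℓ, m_ℓ) pairs meeting ℓ ≥ 2 and m_ℓ = 1 give: ℓ=2 → 1; ℓ=3 → 1; ℓ=4 → 1.
Orbitals: 1 + 1 + 1 = 3. Each orbital carries two spin states, so 3 × 2 = 6 states.

6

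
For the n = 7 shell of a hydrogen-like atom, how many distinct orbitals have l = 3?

With n = 7 the allowed l are 0, 1, …, 6.
Contributions: l=3 → 7.
Total orbitals: 7.

7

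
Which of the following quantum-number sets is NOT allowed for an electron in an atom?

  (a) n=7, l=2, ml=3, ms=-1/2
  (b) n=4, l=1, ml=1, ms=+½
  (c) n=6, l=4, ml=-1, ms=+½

(a) has |ml| = 3 > l = 2, violating −l ≤ ml ≤ l.
The remaining sets (b), (c) satisfy all four rules.

(a)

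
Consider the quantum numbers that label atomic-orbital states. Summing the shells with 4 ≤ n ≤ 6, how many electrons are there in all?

154

Shell n has n² orbitals: 4²=16 + 5²=25 + 6²=36 = 77 orbitals.
Two spin states per orbital: 2 × 77 = 154 electrons.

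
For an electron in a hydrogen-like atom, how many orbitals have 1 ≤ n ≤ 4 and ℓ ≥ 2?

17

Treat each shell separately and count matching orbitals:
n=3 → 5; n=4 → 12.
Total orbitals: 5 + 12 = 17.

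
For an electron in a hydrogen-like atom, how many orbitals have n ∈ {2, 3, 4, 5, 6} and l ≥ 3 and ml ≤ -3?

10

Work shell by shell — for each n, count the (l, ml) pairs that satisfy l ≥ 3 and ml ≤ -3:
n=4 → 1; n=5 → 3; n=6 → 6.
Total orbitals: 1 + 3 + 6 = 10.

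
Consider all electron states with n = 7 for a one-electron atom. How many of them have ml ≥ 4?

Orbitals with ml ≥ 4, by l: l=4 → 1; l=5 → 2; l=6 → 3.
Orbitals: 1 + 2 + 3 = 6. Each orbital carries two spin states, so 6 × 2 = 12 states.

12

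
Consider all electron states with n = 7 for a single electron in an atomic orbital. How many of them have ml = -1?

Orbitals with ml = -1, by l: l=1 → 1; l=2 → 1; l=3 → 1; l=4 → 1; l=5 → 1; l=6 → 1.
Orbitals: 1 + 1 + 1 + 1 + 1 + 1 = 6. Each orbital carries two spin states, so 6 × 2 = 12 states.

12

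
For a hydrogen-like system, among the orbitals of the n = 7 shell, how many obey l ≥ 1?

With n = 7 the allowed l are 0, 1, …, 6.
Contributions: l=1 → 3; l=2 → 5; l=3 → 7; l=4 → 9; l=5 → 11; l=6 → 13.
Total orbitals: 3 + 5 + 7 + 9 + 11 + 13 = 48.

48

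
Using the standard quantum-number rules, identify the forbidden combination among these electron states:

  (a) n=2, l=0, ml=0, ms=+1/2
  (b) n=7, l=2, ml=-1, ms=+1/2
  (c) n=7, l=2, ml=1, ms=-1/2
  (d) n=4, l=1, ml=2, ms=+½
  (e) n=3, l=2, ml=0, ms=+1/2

(d)

(d) has |ml| = 2 > l = 1, violating −l ≤ ml ≤ l.
The remaining sets (a), (b), (c), (e) satisfy all four rules.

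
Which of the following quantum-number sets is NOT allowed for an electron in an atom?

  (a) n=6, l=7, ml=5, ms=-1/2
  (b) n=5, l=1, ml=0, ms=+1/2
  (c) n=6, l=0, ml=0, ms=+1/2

(a) has l = 7 ≥ n = 6, violating 0 ≤ l ≤ n−1.
The remaining sets (b), (c) satisfy all four rules.

(a)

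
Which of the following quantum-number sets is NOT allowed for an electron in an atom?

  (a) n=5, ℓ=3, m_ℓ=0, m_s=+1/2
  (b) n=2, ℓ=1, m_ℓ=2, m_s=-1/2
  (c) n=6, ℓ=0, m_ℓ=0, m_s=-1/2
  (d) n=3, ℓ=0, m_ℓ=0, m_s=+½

(b) has |m_ℓ| = 2 > ℓ = 1, violating −ℓ ≤ m_ℓ ≤ ℓ.
The remaining sets (a), (c), (d) satisfy all four rules.

(b)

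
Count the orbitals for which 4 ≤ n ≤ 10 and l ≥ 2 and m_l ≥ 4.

56

For each n in the range, tally the orbitals obeying l ≥ 2 and m_l ≥ 4:
n=5 → 1; n=6 → 3; n=7 → 6; n=8 → 10; n=9 → 15; n=10 → 21.
Total orbitals: 1 + 3 + 6 + 10 + 15 + 21 = 56.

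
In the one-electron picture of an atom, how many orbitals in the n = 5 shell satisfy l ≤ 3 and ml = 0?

4

Go through l = 0, …, 4 (the values permitted for n = 5).
Contributions: l=0 → 1; l=1 → 1; l=2 → 1; l=3 → 1.
Total orbitals: 1 + 1 + 1 + 1 = 4.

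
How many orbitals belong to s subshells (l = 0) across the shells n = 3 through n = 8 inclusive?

An s subshell (l = 0) exists for every n ≥ 1, so shells n = 3, 4, 5, 6, 7, 8 each contribute one — 6 subshells.
Since each s subshell has 2·0+1 = 1 orbital, the total is 6 × 1 = 6.

6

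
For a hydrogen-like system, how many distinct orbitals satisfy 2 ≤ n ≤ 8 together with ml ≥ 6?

4

For each n in the range, tally the orbitals obeying ml ≥ 6:
n=7 → 1; n=8 → 3.
Total orbitals: 1 + 3 = 4.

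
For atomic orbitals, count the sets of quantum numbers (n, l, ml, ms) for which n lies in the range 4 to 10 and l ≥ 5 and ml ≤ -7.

Treat each shell separately and count matching orbitals:
n=8 → 1; n=9 → 3; n=10 → 6.
Orbitals: 1 + 3 + 6 = 10. Including both spin states (ms = ±1/2) gives 2 × 10 = 20 states.

20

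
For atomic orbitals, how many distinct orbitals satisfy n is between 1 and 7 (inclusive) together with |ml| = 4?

Go shell by shell, enumerating (l, ml) with |ml| = 4:
n=5 → 2; n=6 → 4; n=7 → 6.
Total orbitals: 2 + 4 + 6 = 12.

12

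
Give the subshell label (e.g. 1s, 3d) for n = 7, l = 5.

7h

l = 5 corresponds to the letter 'h', so the subshell is 7h.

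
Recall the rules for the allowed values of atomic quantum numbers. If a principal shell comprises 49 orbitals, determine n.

n² = 49 ⇒ n = 7.

n = 7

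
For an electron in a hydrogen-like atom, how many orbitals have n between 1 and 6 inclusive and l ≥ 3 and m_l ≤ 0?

28

Per-shell orbital counts meeting the constraint:
n=4 → 4; n=5 → 9; n=6 → 15.
Total orbitals: 4 + 9 + 15 = 28.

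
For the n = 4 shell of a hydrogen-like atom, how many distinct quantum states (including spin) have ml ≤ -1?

12

Go through l = 0, …, 3 (the values permitted for n = 4).
Contributions: l=1 → 1; l=2 → 2; l=3 → 3.
Orbitals: 1 + 2 + 3 = 6. Each orbital carries two spin states, so 6 × 2 = 12 states.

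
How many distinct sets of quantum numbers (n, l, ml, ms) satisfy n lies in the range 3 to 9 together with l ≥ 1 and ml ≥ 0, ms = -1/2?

Treat each shell separately and count matching orbitals:
n=3 → 5; n=4 → 9; n=5 → 14; n=6 → 20; n=7 → 27; n=8 → 35; n=9 → 44.
Orbitals: 5 + 9 + 14 + 20 + 27 + 35 + 44 = 154. With ms fixed to -1/2 there is one state per orbital, so 154 states.

154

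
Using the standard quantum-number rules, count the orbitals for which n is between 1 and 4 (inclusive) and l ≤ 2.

Treat each shell separately and count matching orbitals:
n=1 → 1; n=2 → 4; n=3 → 9; n=4 → 9.
Total orbitals: 1 + 4 + 9 + 9 = 23.

23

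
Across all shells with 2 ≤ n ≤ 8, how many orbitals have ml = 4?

10

Per-shell orbital counts meeting the constraint:
n=5 → 1; n=6 → 2; n=7 → 3; n=8 → 4.
Total orbitals: 1 + 2 + 3 + 4 = 10.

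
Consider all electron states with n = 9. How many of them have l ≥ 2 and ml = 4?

For n = 9, l ranges over 0 … 8.
Per l-value: l=4 → 1; l=5 → 1; l=6 → 1; l=7 → 1; l=8 → 1.
Orbitals: 1 + 1 + 1 + 1 + 1 = 5. Each orbital carries two spin states, so 5 × 2 = 10 states.

10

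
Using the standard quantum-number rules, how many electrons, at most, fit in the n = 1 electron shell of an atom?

2

A shell holds 2n² electrons: 2 × 1² = 2 × 1 = 2.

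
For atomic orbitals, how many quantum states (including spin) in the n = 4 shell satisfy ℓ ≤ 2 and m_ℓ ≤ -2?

The n = 4 shell has ℓ = 0 through 3; check each.
Per ℓ-value: ℓ=2 → 1.
Orbitals: 1. Each orbital carries two spin states, so 1 × 2 = 2 states.

2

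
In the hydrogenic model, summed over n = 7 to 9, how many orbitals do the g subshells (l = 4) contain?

A g subshell (l = 4) exists for every n ≥ 5, so shells n = 7, 8, 9 each contribute one — 3 subshells.
Since each g subshell has 2·4+1 = 9 orbitals, the total is 3 × 9 = 27.

27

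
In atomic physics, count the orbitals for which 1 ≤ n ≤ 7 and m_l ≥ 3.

Count contributing orbitals for each principal shell:
n=4 → 1; n=5 → 3; n=6 → 6; n=7 → 10.
Total orbitals: 1 + 3 + 6 + 10 = 20.

20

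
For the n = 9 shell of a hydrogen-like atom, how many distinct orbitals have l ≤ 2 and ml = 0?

3

Go through l = 0, …, 8 (the values permitted for n = 9).
The (l, ml) pairs meeting l ≤ 2 and ml = 0 give: l=0 → 1; l=1 → 1; l=2 → 1.
Total orbitals: 1 + 1 + 1 = 3.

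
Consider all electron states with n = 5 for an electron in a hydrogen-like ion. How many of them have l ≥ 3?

The n = 5 shell has l = 0 through 4; check each.
The (l, m_l) pairs meeting l ≥ 3 give: l=3 → 7; l=4 → 9.
Orbitals: 7 + 9 = 16. Each orbital carries two spin states, so 16 × 2 = 32 states.

32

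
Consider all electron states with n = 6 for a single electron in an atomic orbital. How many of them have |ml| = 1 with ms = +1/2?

For n = 6, l ranges over 0 … 5.
Per l-value: l=1 → 2; l=2 → 2; l=3 → 2; l=4 → 2; l=5 → 2.
Orbitals: 2 + 2 + 2 + 2 + 2 = 10. With ms fixed to a single value there is one state per orbital, giving 10 states.

10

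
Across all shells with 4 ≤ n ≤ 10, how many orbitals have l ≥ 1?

364

Go shell by shell, enumerating (l, m_l) with l ≥ 1:
n=4 → 15; n=5 → 24; n=6 → 35; n=7 → 48; n=8 → 63; n=9 → 80; n=10 → 99.
Total orbitals: 15 + 24 + 35 + 48 + 63 + 80 + 99 = 364.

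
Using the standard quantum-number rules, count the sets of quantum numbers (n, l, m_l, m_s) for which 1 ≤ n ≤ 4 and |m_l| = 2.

Work shell by shell — for each n, count the (l, m_l) pairs that satisfy |m_l| = 2:
n=3 → 2; n=4 → 4.
Orbitals: 2 + 4 = 6. Including both spin states (m_s = ±1/2) gives 2 × 6 = 12 states.

12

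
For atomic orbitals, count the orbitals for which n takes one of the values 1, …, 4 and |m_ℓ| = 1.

Go shell by shell, enumerating (ℓ, m_ℓ) with |m_ℓ| = 1:
n=2 → 2; n=3 → 4; n=4 → 6.
Total orbitals: 2 + 4 + 6 = 12.

12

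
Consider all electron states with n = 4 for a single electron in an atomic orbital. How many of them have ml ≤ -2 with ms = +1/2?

Go through l = 0, …, 3 (the values permitted for n = 4).
Per l-value: l=2 → 1; l=3 → 2.
Orbitals: 1 + 2 = 3. With ms fixed to a single value there is one state per orbital, giving 3 states.

3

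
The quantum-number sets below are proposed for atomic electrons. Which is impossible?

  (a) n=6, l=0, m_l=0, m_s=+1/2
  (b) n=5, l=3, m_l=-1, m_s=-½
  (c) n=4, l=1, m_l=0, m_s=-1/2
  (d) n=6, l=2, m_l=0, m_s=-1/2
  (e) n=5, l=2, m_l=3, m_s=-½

(e) has |m_l| = 3 > l = 2, violating −l ≤ m_l ≤ l.
The remaining sets (a), (b), (c), (d) satisfy all four rules.

(e)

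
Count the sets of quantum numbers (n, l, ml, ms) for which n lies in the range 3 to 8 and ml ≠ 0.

Treat each shell separately and count matching orbitals:
n=3 → 6; n=4 → 12; n=5 → 20; n=6 → 30; n=7 → 42; n=8 → 56.
Orbitals: 6 + 12 + 20 + 30 + 42 + 56 = 166. Including both spin states (ms = ±1/2) gives 2 × 166 = 332 states.

332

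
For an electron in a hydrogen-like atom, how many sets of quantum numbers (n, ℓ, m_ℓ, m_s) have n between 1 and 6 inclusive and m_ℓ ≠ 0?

140

Per-shell orbital counts meeting the constraint:
n=2 → 2; n=3 → 6; n=4 → 12; n=5 → 20; n=6 → 30.
Orbitals: 2 + 6 + 12 + 20 + 30 = 70. Including both spin states (m_s = ±1/2) gives 2 × 70 = 140 states.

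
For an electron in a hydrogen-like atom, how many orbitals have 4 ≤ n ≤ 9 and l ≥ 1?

265

Go shell by shell, enumerating (l, m_l) with l ≥ 1:
n=4 → 15; n=5 → 24; n=6 → 35; n=7 → 48; n=8 → 63; n=9 → 80.
Total orbitals: 15 + 24 + 35 + 48 + 63 + 80 = 265.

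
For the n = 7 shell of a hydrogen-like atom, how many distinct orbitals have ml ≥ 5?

3

With n = 7 the allowed l are 0, 1, …, 6.
Per l-value: l=5 → 1; l=6 → 2.
Total orbitals: 1 + 2 = 3.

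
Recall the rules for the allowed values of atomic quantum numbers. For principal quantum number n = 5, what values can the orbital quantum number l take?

l is an integer with 0 ≤ l ≤ n−1, so for n = 5: l = 0, 1, 2, 3, 4.

0, 1, 2, 3, 4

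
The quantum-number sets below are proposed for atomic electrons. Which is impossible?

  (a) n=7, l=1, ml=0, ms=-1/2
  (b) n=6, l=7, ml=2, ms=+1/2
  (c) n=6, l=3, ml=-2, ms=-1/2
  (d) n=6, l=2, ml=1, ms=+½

(b)

(b) has l = 7 ≥ n = 6, violating 0 ≤ l ≤ n−1.
The remaining sets (a), (c), (d) satisfy all four rules.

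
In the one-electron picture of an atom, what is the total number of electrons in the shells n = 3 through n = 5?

Shell n has n² orbitals: 3²=9 + 4²=16 + 5²=25 = 50 orbitals.
Two spin states per orbital: 2 × 50 = 100 electrons.

100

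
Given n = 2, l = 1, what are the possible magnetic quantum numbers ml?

-1, 0, 1

ml takes every integer from −l to +l. With l = 1 that gives the 3 values -1, 0, 1.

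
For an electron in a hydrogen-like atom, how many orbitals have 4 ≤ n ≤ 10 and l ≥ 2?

343

Count contributing orbitals for each principal shell:
n=4 → 12; n=5 → 21; n=6 → 32; n=7 → 45; n=8 → 60; n=9 → 77; n=10 → 96.
Total orbitals: 12 + 21 + 32 + 45 + 60 + 77 + 96 = 343.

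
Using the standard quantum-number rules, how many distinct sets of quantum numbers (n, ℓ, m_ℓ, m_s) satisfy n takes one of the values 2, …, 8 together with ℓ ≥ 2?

350

Per-shell orbital counts meeting the constraint:
n=3 → 5; n=4 → 12; n=5 → 21; n=6 → 32; n=7 → 45; n=8 → 60.
Orbitals: 5 + 12 + 21 + 32 + 45 + 60 = 175. Including both spin states (m_s = ±1/2) gives 2 × 175 = 350 states.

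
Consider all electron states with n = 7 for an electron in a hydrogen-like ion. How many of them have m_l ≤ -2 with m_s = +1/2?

With n = 7 the allowed l are 0, 1, …, 6.
Orbitals with m_l ≤ -2, by l: l=2 → 1; l=3 → 2; l=4 → 3; l=5 → 4; l=6 → 5.
Orbitals: 1 + 2 + 3 + 4 + 5 = 15. With m_s fixed to a single value there is one state per orbital, giving 15 states.

15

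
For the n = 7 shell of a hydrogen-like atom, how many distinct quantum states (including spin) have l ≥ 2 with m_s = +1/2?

45

For n = 7, l ranges over 0 … 6.
Per l-value: l=2 → 5; l=3 → 7; l=4 → 9; l=5 → 11; l=6 → 13.
Orbitals: 5 + 7 + 9 + 11 + 13 = 45. With m_s fixed to a single value there is one state per orbital, giving 45 states.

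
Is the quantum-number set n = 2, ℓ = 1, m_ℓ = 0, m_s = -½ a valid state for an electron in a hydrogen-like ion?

n = 2 is a positive integer. ℓ = 1 satisfies 0 ≤ ℓ ≤ n−1 = 1. m_ℓ = 0 lies in the range −ℓ … +ℓ (here −1 … 1). m_s = -1/2 is one of ±1/2.
All four constraints are satisfied.

Valid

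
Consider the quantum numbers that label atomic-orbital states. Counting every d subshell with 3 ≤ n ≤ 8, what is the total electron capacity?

A d subshell (ℓ = 2) exists for every n ≥ 3, so shells n = 3, 4, 5, 6, 7, 8 each contribute one — 6 subshells.
Since each d subshell holds 2(2·2+1) = 10 electrons, the total is 6 × 10 = 60.

60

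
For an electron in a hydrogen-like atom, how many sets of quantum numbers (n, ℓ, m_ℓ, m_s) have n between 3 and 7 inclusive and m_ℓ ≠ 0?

For each n in the range, tally the orbitals obeying m_ℓ ≠ 0:
n=3 → 6; n=4 → 12; n=5 → 20; n=6 → 30; n=7 → 42.
Orbitals: 6 + 12 + 20 + 30 + 42 = 110. Including both spin states (m_s = ±1/2) gives 2 × 110 = 220 states.

220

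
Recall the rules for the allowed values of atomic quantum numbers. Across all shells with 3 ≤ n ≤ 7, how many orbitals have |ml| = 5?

6

Per-shell orbital counts meeting the constraint:
n=6 → 2; n=7 → 4.
Total orbitals: 2 + 4 = 6.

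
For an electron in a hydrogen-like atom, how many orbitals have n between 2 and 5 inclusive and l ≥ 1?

50

Count contributing orbitals for each principal shell:
n=2 → 3; n=3 → 8; n=4 → 15; n=5 → 24.
Total orbitals: 3 + 8 + 15 + 24 = 50.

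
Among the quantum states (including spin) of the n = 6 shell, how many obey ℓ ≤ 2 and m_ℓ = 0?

For n = 6, ℓ ranges over 0 … 5.
Per ℓ-value: ℓ=0 → 1; ℓ=1 → 1; ℓ=2 → 1.
Orbitals: 1 + 1 + 1 = 3. Each orbital carries two spin states, so 3 × 2 = 6 states.

6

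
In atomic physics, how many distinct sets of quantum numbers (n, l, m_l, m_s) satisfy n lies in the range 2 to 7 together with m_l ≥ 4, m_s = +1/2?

Treat each shell separately and count matching orbitals:
n=5 → 1; n=6 → 3; n=7 → 6.
Orbitals: 1 + 3 + 6 = 10. With m_s fixed to +1/2 there is one state per orbital, so 10 states.

10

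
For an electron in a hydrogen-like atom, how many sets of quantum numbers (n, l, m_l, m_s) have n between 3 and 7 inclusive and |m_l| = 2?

60

Go shell by shell, enumerating (l, m_l) with |m_l| = 2:
n=3 → 2; n=4 → 4; n=5 → 6; n=6 → 8; n=7 → 10.
Orbitals: 2 + 4 + 6 + 8 + 10 = 30. Including both spin states (m_s = ±1/2) gives 2 × 30 = 60 states.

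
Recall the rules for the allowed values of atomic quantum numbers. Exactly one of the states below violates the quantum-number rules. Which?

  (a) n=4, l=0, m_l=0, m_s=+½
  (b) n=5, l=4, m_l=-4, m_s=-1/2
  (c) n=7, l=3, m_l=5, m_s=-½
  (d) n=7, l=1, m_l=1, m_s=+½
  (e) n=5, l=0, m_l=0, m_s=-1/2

(c)

(c) has |m_l| = 5 > l = 3, violating −l ≤ m_l ≤ l.
The remaining sets (a), (b), (d), (e) satisfy all four rules.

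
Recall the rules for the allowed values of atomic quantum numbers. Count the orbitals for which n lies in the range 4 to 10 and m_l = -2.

35

Go shell by shell, enumerating (l, m_l) with m_l = -2:
n=4 → 2; n=5 → 3; n=6 → 4; n=7 → 5; n=8 → 6; n=9 → 7; n=10 → 8.
Total orbitals: 2 + 3 + 4 + 5 + 6 + 7 + 8 = 35.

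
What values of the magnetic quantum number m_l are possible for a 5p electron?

The 5p subshell has l = 1, and m_l takes every integer from −l to +l. With l = 1 that gives the 3 values -1, 0, 1.

-1, 0, 1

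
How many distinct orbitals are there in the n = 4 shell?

16

The n = 4 shell contains n² = 4² = 16 orbitals.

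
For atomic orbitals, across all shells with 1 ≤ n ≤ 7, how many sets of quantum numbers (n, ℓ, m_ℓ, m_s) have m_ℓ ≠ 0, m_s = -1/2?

112

Count contributing orbitals for each principal shell:
n=2 → 2; n=3 → 6; n=4 → 12; n=5 → 20; n=6 → 30; n=7 → 42.
Orbitals: 2 + 6 + 12 + 20 + 30 + 42 = 112. With m_s fixed to -1/2 there is one state per orbital, so 112 states.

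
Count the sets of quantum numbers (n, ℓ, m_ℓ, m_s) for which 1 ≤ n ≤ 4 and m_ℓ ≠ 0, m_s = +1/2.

20

Per-shell orbital counts meeting the constraint:
n=2 → 2; n=3 → 6; n=4 → 12.
Orbitals: 2 + 6 + 12 = 20. With m_s fixed to +1/2 there is one state per orbital, so 20 states.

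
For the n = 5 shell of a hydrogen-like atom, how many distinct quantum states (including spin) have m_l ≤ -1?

For n = 5, l ranges over 0 … 4.
The (l, m_l) pairs meeting m_l ≤ -1 give: l=1 → 1; l=2 → 2; l=3 → 3; l=4 → 4.
Orbitals: 1 + 2 + 3 + 4 = 10. Each orbital carries two spin states, so 10 × 2 = 20 states.

20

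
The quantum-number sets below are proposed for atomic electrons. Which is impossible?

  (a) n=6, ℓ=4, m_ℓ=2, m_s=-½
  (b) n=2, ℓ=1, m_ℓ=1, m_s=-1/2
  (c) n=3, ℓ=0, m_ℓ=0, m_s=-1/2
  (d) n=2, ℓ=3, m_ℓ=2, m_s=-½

(d)

(d) has ℓ = 3 ≥ n = 2, violating 0 ≤ ℓ ≤ n−1.
The remaining sets (a), (b), (c) satisfy all four rules.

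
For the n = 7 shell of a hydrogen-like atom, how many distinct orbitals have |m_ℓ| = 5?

For n = 7, ℓ ranges over 0 … 6.
Contributions: ℓ=5 → 2; ℓ=6 → 2.
Total orbitals: 2 + 2 = 4.

4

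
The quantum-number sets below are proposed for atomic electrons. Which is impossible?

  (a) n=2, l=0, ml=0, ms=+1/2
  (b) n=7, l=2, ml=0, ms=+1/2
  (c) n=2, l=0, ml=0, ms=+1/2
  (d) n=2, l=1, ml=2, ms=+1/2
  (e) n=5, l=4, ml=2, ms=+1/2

(d)

(d) has |ml| = 2 > l = 1, violating −l ≤ ml ≤ l.
The remaining sets (a), (b), (c), (e) satisfy all four rules.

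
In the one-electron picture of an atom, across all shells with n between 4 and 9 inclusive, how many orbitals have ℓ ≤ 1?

24

Work shell by shell — for each n, count the (ℓ, m_ℓ) pairs that satisfy ℓ ≤ 1:
n=4 → 4; n=5 → 4; n=6 → 4; n=7 → 4; n=8 → 4; n=9 → 4.
Total orbitals: 4 + 4 + 4 + 4 + 4 + 4 = 24.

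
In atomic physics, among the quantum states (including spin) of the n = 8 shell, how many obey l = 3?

14

The n = 8 shell has l = 0 through 7; check each.
Per l-value: l=3 → 7.
Orbitals: 7. Each orbital carries two spin states, so 7 × 2 = 14 states.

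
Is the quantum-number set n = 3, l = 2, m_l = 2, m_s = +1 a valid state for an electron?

Invalid

The spin quantum number for an electron can only be m_s = +1/2 or −1/2; m_s = +1 is not one of those.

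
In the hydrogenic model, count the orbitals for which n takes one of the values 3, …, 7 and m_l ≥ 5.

Treat each shell separately and count matching orbitals:
n=6 → 1; n=7 → 3.
Total orbitals: 1 + 3 = 4.

4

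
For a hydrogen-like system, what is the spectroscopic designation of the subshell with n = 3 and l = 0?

l = 0 corresponds to the letter 's', so the subshell is 3s.

3s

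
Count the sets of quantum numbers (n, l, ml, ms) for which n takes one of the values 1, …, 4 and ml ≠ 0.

Count contributing orbitals for each principal shell:
n=2 → 2; n=3 → 6; n=4 → 12.
Orbitals: 2 + 6 + 12 = 20. Including both spin states (ms = ±1/2) gives 2 × 20 = 40 states.

40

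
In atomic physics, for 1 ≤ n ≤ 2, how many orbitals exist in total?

5

Total orbitals = 1² + 2² = 5.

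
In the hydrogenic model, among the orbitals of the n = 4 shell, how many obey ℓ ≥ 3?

7

With n = 4 the allowed ℓ are 0, 1, …, 3.
The (ℓ, m_ℓ) pairs meeting ℓ ≥ 3 give: ℓ=3 → 7.
Total orbitals: 7.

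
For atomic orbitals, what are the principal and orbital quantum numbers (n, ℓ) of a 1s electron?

n = 1, ℓ = 0

The leading integer gives n = 1; the letter 's' means ℓ = 0.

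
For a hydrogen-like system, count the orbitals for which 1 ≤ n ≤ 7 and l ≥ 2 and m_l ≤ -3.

20

For each n in the range, tally the orbitals obeying l ≥ 2 and m_l ≤ -3:
n=4 → 1; n=5 → 3; n=6 → 6; n=7 → 10.
Total orbitals: 1 + 3 + 6 + 10 = 20.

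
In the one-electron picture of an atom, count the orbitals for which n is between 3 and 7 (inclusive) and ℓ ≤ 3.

73

Go shell by shell, enumerating (ℓ, m_ℓ) with ℓ ≤ 3:
n=3 → 9; n=4 → 16; n=5 → 16; n=6 → 16; n=7 → 16.
Total orbitals: 9 + 16 + 16 + 16 + 16 = 73.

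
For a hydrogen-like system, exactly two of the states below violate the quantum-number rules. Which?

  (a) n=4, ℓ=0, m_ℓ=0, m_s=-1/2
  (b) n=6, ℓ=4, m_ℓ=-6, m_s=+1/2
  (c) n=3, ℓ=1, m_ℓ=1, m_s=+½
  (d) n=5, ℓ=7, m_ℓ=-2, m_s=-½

(b) and (d)

(b) has |m_ℓ| = 6 > ℓ = 4, violating −ℓ ≤ m_ℓ ≤ ℓ.
(d) has ℓ = 7 ≥ n = 5, violating 0 ≤ ℓ ≤ n−1.
The remaining sets (a), (c) satisfy all four rules.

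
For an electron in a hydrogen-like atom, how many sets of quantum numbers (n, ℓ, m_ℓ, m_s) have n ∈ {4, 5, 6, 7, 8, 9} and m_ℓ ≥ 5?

40

Work shell by shell — for each n, count the (ℓ, m_ℓ) pairs that satisfy m_ℓ ≥ 5:
n=6 → 1; n=7 → 3; n=8 → 6; n=9 → 10.
Orbitals: 1 + 3 + 6 + 10 = 20. Including both spin states (m_s = ±1/2) gives 2 × 20 = 40 states.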